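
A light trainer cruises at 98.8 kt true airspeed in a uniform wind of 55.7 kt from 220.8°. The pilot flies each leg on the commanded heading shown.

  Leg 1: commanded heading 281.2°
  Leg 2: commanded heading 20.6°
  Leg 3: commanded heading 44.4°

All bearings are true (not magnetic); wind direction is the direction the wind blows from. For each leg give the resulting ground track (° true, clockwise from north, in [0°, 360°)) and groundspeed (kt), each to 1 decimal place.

Leg 1: heading 281.2°; drift +34.2° → track 315.4°, groundspeed 86.2 kt
Leg 2: heading 20.6°; drift +7.3° → track 27.9°, groundspeed 152.3 kt
Leg 3: heading 44.4°; drift -1.3° → track 43.1°, groundspeed 154.4 kt

Leg 1: track=315.4°, groundspeed=86.2 kt
Leg 2: track=27.9°, groundspeed=152.3 kt
Leg 3: track=43.1°, groundspeed=154.4 kt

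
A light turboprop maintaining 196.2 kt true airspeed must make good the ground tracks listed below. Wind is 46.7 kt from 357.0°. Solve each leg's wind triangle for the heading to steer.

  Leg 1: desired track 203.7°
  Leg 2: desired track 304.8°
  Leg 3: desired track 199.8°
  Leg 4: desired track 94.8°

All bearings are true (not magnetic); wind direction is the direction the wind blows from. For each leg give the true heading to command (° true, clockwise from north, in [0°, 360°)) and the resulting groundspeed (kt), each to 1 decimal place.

Leg 1: desired track 203.7°; wind correction +6.1° → command heading 209.8°, groundspeed 236.8 kt
Leg 2: desired track 304.8°; wind correction +10.8° → command heading 315.6°, groundspeed 164.1 kt
Leg 3: desired track 199.8°; wind correction +5.3° → command heading 205.1°, groundspeed 238.4 kt
Leg 4: desired track 94.8°; wind correction -13.6° → command heading 81.2°, groundspeed 197.0 kt

Leg 1: heading=209.8°, groundspeed=236.8 kt
Leg 2: heading=315.6°, groundspeed=164.1 kt
Leg 3: heading=205.1°, groundspeed=238.4 kt
Leg 4: heading=81.2°, groundspeed=197.0 kt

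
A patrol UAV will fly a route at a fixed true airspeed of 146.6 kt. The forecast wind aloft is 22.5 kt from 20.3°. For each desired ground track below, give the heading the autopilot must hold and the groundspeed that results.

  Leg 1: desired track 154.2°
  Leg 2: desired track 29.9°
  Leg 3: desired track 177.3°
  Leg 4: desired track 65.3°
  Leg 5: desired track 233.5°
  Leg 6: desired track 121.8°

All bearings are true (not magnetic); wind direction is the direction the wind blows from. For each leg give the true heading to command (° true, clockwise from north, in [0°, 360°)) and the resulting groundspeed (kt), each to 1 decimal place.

Leg 1: desired track 154.2°; wind correction -6.3° → command heading 147.9°, groundspeed 161.3 kt
Leg 2: desired track 29.9°; wind correction -1.5° → command heading 28.4°, groundspeed 124.4 kt
Leg 3: desired track 177.3°; wind correction -3.4° → command heading 173.9°, groundspeed 167.0 kt
Leg 4: desired track 65.3°; wind correction -6.2° → command heading 59.1°, groundspeed 129.8 kt
Leg 5: desired track 233.5°; wind correction +4.8° → command heading 238.3°, groundspeed 164.9 kt
Leg 6: desired track 121.8°; wind correction -8.6° → command heading 113.2°, groundspeed 149.4 kt

Leg 1: heading=147.9°, groundspeed=161.3 kt
Leg 2: heading=28.4°, groundspeed=124.4 kt
Leg 3: heading=173.9°, groundspeed=167.0 kt
Leg 4: heading=59.1°, groundspeed=129.8 kt
Leg 5: heading=238.3°, groundspeed=164.9 kt
Leg 6: heading=113.2°, groundspeed=149.4 kt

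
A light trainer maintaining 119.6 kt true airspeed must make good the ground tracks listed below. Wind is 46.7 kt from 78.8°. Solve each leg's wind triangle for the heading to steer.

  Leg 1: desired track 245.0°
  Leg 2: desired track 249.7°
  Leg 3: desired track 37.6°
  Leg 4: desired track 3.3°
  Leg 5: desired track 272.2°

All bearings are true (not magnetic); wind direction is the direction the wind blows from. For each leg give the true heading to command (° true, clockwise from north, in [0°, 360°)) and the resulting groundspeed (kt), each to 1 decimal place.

Leg 1: desired track 245.0°; wind correction -5.3° → command heading 239.7°, groundspeed 164.4 kt
Leg 2: desired track 249.7°; wind correction -3.5° → command heading 246.2°, groundspeed 165.5 kt
Leg 3: desired track 37.6°; wind correction +14.9° → command heading 52.5°, groundspeed 80.4 kt
Leg 4: desired track 3.3°; wind correction +22.2° → command heading 25.5°, groundspeed 99.0 kt
Leg 5: desired track 272.2°; wind correction +5.2° → command heading 277.4°, groundspeed 164.5 kt

Leg 1: heading=239.7°, groundspeed=164.4 kt
Leg 2: heading=246.2°, groundspeed=165.5 kt
Leg 3: heading=52.5°, groundspeed=80.4 kt
Leg 4: heading=25.5°, groundspeed=99.0 kt
Leg 5: heading=277.4°, groundspeed=164.5 kt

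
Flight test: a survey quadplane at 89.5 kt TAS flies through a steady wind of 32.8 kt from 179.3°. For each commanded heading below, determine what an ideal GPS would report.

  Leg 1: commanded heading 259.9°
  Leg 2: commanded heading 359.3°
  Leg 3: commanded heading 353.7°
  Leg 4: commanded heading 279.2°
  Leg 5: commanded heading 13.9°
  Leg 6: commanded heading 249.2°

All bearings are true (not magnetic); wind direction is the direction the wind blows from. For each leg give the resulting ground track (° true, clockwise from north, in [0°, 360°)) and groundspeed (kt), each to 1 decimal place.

Leg 1: track=280.9°, groundspeed=90.2 kt
Leg 2: track=359.3°, groundspeed=122.3 kt
Leg 3: track=355.2°, groundspeed=122.2 kt
Leg 4: track=298.0°, groundspeed=100.5 kt
Leg 5: track=10.0°, groundspeed=121.5 kt
Leg 6: track=270.7°, groundspeed=84.1 kt

Leg 1: heading 259.9°; drift +21.0° → track 280.9°, groundspeed 90.2 kt
Leg 2: heading 359.3°; drift +0.0° → track 359.3°, groundspeed 122.3 kt
Leg 3: heading 353.7°; drift +1.5° → track 355.2°, groundspeed 122.2 kt
Leg 4: heading 279.2°; drift +18.8° → track 298.0°, groundspeed 100.5 kt
Leg 5: heading 13.9°; drift -3.9° → track 10.0°, groundspeed 121.5 kt
Leg 6: heading 249.2°; drift +21.5° → track 270.7°, groundspeed 84.1 kt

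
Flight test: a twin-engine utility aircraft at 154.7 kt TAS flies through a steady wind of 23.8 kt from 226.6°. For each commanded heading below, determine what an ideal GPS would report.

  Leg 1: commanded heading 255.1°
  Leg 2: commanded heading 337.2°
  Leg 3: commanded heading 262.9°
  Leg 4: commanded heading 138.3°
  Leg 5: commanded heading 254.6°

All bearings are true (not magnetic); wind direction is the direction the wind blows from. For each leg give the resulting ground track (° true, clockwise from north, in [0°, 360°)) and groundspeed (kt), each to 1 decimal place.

Leg 1: track=260.0°, groundspeed=134.3 kt
Leg 2: track=345.0°, groundspeed=164.6 kt
Leg 3: track=268.8°, groundspeed=136.2 kt
Leg 4: track=129.5°, groundspeed=155.8 kt
Leg 5: track=259.4°, groundspeed=134.2 kt

Leg 1: heading 255.1°; drift +4.9° → track 260.0°, groundspeed 134.3 kt
Leg 2: heading 337.2°; drift +7.8° → track 345.0°, groundspeed 164.6 kt
Leg 3: heading 262.9°; drift +5.9° → track 268.8°, groundspeed 136.2 kt
Leg 4: heading 138.3°; drift -8.8° → track 129.5°, groundspeed 155.8 kt
Leg 5: heading 254.6°; drift +4.8° → track 259.4°, groundspeed 134.2 kt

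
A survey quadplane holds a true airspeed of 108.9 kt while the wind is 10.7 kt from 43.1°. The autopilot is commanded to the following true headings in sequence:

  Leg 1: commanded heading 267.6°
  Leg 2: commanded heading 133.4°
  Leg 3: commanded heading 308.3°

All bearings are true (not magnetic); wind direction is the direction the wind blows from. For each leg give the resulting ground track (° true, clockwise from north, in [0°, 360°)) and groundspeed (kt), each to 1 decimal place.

Leg 1: heading 267.6°; drift -3.7° → track 263.9°, groundspeed 116.8 kt
Leg 2: heading 133.4°; drift +5.6° → track 139.0°, groundspeed 109.5 kt
Leg 3: heading 308.3°; drift -5.5° → track 302.8°, groundspeed 110.3 kt

Leg 1: track=263.9°, groundspeed=116.8 kt
Leg 2: track=139.0°, groundspeed=109.5 kt
Leg 3: track=302.8°, groundspeed=110.3 kt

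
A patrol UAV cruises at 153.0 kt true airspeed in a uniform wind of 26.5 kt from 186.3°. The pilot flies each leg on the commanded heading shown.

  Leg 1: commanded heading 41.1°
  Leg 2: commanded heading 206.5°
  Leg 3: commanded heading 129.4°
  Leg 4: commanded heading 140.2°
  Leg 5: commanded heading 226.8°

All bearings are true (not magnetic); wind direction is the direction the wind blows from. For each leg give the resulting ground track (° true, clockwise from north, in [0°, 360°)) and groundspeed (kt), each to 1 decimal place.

Leg 1: heading 41.1°; drift -4.9° → track 36.2°, groundspeed 175.4 kt
Leg 2: heading 206.5°; drift +4.1° → track 210.6°, groundspeed 128.5 kt
Leg 3: heading 129.4°; drift -9.1° → track 120.3°, groundspeed 140.3 kt
Leg 4: heading 140.2°; drift -8.1° → track 132.1°, groundspeed 136.0 kt
Leg 5: heading 226.8°; drift +7.4° → track 234.2°, groundspeed 134.0 kt

Leg 1: track=36.2°, groundspeed=175.4 kt
Leg 2: track=210.6°, groundspeed=128.5 kt
Leg 3: track=120.3°, groundspeed=140.3 kt
Leg 4: track=132.1°, groundspeed=136.0 kt
Leg 5: track=234.2°, groundspeed=134.0 kt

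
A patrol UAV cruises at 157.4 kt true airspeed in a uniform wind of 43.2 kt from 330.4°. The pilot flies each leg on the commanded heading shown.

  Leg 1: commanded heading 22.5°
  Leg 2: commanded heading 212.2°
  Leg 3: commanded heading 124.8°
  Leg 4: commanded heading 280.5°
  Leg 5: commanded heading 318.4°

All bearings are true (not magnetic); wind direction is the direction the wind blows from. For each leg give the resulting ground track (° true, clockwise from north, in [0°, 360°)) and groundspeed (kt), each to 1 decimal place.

Leg 1: heading 22.5°; drift +14.6° → track 37.1°, groundspeed 135.2 kt
Leg 2: heading 212.2°; drift -12.1° → track 200.1°, groundspeed 181.8 kt
Leg 3: heading 124.8°; drift +5.4° → track 130.2°, groundspeed 197.2 kt
Leg 4: heading 280.5°; drift -14.3° → track 266.2°, groundspeed 133.7 kt
Leg 5: heading 318.4°; drift -4.5° → track 313.9°, groundspeed 115.5 kt

Leg 1: track=37.1°, groundspeed=135.2 kt
Leg 2: track=200.1°, groundspeed=181.8 kt
Leg 3: track=130.2°, groundspeed=197.2 kt
Leg 4: track=266.2°, groundspeed=133.7 kt
Leg 5: track=313.9°, groundspeed=115.5 kt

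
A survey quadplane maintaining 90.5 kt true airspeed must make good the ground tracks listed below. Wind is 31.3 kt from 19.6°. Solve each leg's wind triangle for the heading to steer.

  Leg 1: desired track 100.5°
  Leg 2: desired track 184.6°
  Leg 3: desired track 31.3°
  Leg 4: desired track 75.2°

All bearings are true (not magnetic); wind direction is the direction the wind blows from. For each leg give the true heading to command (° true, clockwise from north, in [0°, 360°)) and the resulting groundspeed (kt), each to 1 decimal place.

Leg 1: heading=80.5°, groundspeed=80.1 kt
Leg 2: heading=179.5°, groundspeed=120.4 kt
Leg 3: heading=27.3°, groundspeed=59.6 kt
Leg 4: heading=58.6°, groundspeed=69.1 kt

Leg 1: desired track 100.5°; wind correction -20.0° → command heading 80.5°, groundspeed 80.1 kt
Leg 2: desired track 184.6°; wind correction -5.1° → command heading 179.5°, groundspeed 120.4 kt
Leg 3: desired track 31.3°; wind correction -4.0° → command heading 27.3°, groundspeed 59.6 kt
Leg 4: desired track 75.2°; wind correction -16.6° → command heading 58.6°, groundspeed 69.1 kt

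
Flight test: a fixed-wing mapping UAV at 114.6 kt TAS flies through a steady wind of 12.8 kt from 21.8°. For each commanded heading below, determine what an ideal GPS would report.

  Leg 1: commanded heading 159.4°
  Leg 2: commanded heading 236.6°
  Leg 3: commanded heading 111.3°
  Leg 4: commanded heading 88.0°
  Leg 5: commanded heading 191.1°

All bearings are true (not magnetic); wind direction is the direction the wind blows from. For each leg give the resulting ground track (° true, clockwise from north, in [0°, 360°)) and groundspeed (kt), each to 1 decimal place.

Leg 1: heading 159.4°; drift +4.0° → track 163.4°, groundspeed 124.4 kt
Leg 2: heading 236.6°; drift -3.3° → track 233.3°, groundspeed 125.3 kt
Leg 3: heading 111.3°; drift +6.4° → track 117.7°, groundspeed 115.2 kt
Leg 4: heading 88.0°; drift +6.1° → track 94.1°, groundspeed 110.1 kt
Leg 5: heading 191.1°; drift +1.1° → track 192.2°, groundspeed 127.2 kt

Leg 1: track=163.4°, groundspeed=124.4 kt
Leg 2: track=233.3°, groundspeed=125.3 kt
Leg 3: track=117.7°, groundspeed=115.2 kt
Leg 4: track=94.1°, groundspeed=110.1 kt
Leg 5: track=192.2°, groundspeed=127.2 kt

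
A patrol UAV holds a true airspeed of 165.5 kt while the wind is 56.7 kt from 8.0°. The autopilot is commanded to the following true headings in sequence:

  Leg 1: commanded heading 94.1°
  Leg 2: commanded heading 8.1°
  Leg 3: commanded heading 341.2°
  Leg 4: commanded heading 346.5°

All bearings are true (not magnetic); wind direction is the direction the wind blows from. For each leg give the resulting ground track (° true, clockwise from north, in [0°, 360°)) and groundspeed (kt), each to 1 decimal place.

Leg 1: heading 94.1°; drift +19.3° → track 113.4°, groundspeed 171.3 kt
Leg 2: heading 8.1°; drift +0.1° → track 8.2°, groundspeed 108.8 kt
Leg 3: heading 341.2°; drift -12.5° → track 328.7°, groundspeed 117.7 kt
Leg 4: heading 346.5°; drift -10.4° → track 336.1°, groundspeed 114.6 kt

Leg 1: track=113.4°, groundspeed=171.3 kt
Leg 2: track=8.2°, groundspeed=108.8 kt
Leg 3: track=328.7°, groundspeed=117.7 kt
Leg 4: track=336.1°, groundspeed=114.6 kt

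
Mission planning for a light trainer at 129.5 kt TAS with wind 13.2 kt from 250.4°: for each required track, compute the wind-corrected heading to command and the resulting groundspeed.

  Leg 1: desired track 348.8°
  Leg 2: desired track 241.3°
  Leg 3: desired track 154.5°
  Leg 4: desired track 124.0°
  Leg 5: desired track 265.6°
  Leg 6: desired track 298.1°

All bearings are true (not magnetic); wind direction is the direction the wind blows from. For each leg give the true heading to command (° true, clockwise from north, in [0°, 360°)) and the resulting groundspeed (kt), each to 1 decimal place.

Leg 1: desired track 348.8°; wind correction -5.8° → command heading 343.0°, groundspeed 130.8 kt
Leg 2: desired track 241.3°; wind correction +0.9° → command heading 242.2°, groundspeed 116.4 kt
Leg 3: desired track 154.5°; wind correction +5.8° → command heading 160.3°, groundspeed 130.2 kt
Leg 4: desired track 124.0°; wind correction +4.7° → command heading 128.7°, groundspeed 136.9 kt
Leg 5: desired track 265.6°; wind correction -1.5° → command heading 264.1°, groundspeed 116.7 kt
Leg 6: desired track 298.1°; wind correction -4.3° → command heading 293.8°, groundspeed 120.2 kt

Leg 1: heading=343.0°, groundspeed=130.8 kt
Leg 2: heading=242.2°, groundspeed=116.4 kt
Leg 3: heading=160.3°, groundspeed=130.2 kt
Leg 4: heading=128.7°, groundspeed=136.9 kt
Leg 5: heading=264.1°, groundspeed=116.7 kt
Leg 6: heading=293.8°, groundspeed=120.2 kt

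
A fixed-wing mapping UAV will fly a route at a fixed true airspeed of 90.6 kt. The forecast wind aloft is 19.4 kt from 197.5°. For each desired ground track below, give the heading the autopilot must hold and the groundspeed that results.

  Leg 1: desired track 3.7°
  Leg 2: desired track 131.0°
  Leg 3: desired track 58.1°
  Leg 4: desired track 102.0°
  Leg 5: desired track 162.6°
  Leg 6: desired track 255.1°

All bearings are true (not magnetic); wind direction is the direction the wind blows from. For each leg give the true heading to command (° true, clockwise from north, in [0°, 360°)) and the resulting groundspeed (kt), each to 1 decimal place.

Leg 1: desired track 3.7°; wind correction -2.9° → command heading 0.8°, groundspeed 109.3 kt
Leg 2: desired track 131.0°; wind correction +11.3° → command heading 142.3°, groundspeed 81.1 kt
Leg 3: desired track 58.1°; wind correction +8.0° → command heading 66.1°, groundspeed 104.4 kt
Leg 4: desired track 102.0°; wind correction +12.3° → command heading 114.3°, groundspeed 90.4 kt
Leg 5: desired track 162.6°; wind correction +7.0° → command heading 169.6°, groundspeed 74.0 kt
Leg 6: desired track 255.1°; wind correction -10.4° → command heading 244.7°, groundspeed 78.7 kt

Leg 1: heading=0.8°, groundspeed=109.3 kt
Leg 2: heading=142.3°, groundspeed=81.1 kt
Leg 3: heading=66.1°, groundspeed=104.4 kt
Leg 4: heading=114.3°, groundspeed=90.4 kt
Leg 5: heading=169.6°, groundspeed=74.0 kt
Leg 6: heading=244.7°, groundspeed=78.7 kt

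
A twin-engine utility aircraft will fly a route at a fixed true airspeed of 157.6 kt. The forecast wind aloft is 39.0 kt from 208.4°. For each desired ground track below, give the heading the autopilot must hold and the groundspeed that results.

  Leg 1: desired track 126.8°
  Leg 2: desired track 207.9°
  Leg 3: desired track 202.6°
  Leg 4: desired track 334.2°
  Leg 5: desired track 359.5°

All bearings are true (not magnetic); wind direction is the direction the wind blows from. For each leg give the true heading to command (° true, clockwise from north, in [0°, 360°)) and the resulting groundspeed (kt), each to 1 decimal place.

Leg 1: heading=141.0°, groundspeed=147.1 kt
Leg 2: heading=208.0°, groundspeed=118.6 kt
Leg 3: heading=204.0°, groundspeed=118.8 kt
Leg 4: heading=322.6°, groundspeed=177.2 kt
Leg 5: heading=352.6°, groundspeed=190.6 kt

Leg 1: desired track 126.8°; wind correction +14.2° → command heading 141.0°, groundspeed 147.1 kt
Leg 2: desired track 207.9°; wind correction +0.1° → command heading 208.0°, groundspeed 118.6 kt
Leg 3: desired track 202.6°; wind correction +1.4° → command heading 204.0°, groundspeed 118.8 kt
Leg 4: desired track 334.2°; wind correction -11.6° → command heading 322.6°, groundspeed 177.2 kt
Leg 5: desired track 359.5°; wind correction -6.9° → command heading 352.6°, groundspeed 190.6 kt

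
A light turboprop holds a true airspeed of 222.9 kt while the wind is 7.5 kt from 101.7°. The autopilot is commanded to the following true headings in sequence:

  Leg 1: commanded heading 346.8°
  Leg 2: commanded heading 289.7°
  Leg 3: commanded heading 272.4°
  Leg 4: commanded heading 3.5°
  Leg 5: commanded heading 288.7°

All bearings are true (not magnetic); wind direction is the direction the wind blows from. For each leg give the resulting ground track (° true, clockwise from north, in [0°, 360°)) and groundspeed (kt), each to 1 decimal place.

Leg 1: track=345.1°, groundspeed=226.2 kt
Leg 2: track=289.4°, groundspeed=230.3 kt
Leg 3: track=272.7°, groundspeed=230.3 kt
Leg 4: track=1.6°, groundspeed=224.1 kt
Leg 5: track=288.5°, groundspeed=230.3 kt

Leg 1: heading 346.8°; drift -1.7° → track 345.1°, groundspeed 226.2 kt
Leg 2: heading 289.7°; drift -0.3° → track 289.4°, groundspeed 230.3 kt
Leg 3: heading 272.4°; drift +0.3° → track 272.7°, groundspeed 230.3 kt
Leg 4: heading 3.5°; drift -1.9° → track 1.6°, groundspeed 224.1 kt
Leg 5: heading 288.7°; drift -0.2° → track 288.5°, groundspeed 230.3 kt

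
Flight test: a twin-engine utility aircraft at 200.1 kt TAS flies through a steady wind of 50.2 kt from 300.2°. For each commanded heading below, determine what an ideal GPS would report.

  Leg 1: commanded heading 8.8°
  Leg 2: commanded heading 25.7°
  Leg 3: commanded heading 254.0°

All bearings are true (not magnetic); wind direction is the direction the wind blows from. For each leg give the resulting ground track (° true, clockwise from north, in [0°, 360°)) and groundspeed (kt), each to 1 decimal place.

Leg 1: heading 8.8°; drift +14.4° → track 23.2°, groundspeed 187.7 kt
Leg 2: heading 25.7°; drift +14.3° → track 40.0°, groundspeed 202.4 kt
Leg 3: heading 254.0°; drift -12.4° → track 241.6°, groundspeed 169.3 kt

Leg 1: track=23.2°, groundspeed=187.7 kt
Leg 2: track=40.0°, groundspeed=202.4 kt
Leg 3: track=241.6°, groundspeed=169.3 kt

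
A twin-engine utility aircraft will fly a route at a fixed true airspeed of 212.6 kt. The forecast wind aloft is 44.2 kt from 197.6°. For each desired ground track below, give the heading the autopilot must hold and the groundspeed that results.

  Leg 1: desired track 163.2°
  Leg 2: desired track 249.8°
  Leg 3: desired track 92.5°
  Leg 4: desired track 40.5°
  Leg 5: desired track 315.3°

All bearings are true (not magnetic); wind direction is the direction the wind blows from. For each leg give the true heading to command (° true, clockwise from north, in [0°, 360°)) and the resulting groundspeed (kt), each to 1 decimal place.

Leg 1: desired track 163.2°; wind correction +6.7° → command heading 169.9°, groundspeed 174.7 kt
Leg 2: desired track 249.8°; wind correction -9.5° → command heading 240.3°, groundspeed 182.6 kt
Leg 3: desired track 92.5°; wind correction +11.6° → command heading 104.1°, groundspeed 219.8 kt
Leg 4: desired track 40.5°; wind correction +4.6° → command heading 45.1°, groundspeed 252.6 kt
Leg 5: desired track 315.3°; wind correction -10.6° → command heading 304.7°, groundspeed 229.5 kt

Leg 1: heading=169.9°, groundspeed=174.7 kt
Leg 2: heading=240.3°, groundspeed=182.6 kt
Leg 3: heading=104.1°, groundspeed=219.8 kt
Leg 4: heading=45.1°, groundspeed=252.6 kt
Leg 5: heading=304.7°, groundspeed=229.5 kt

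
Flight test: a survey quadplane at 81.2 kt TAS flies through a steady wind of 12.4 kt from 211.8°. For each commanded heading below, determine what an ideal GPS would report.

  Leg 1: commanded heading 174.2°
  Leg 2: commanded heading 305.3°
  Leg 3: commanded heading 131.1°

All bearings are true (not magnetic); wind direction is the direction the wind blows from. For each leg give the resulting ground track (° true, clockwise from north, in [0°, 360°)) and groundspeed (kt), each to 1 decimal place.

Leg 1: heading 174.2°; drift -6.1° → track 168.1°, groundspeed 71.8 kt
Leg 2: heading 305.3°; drift +8.6° → track 313.9°, groundspeed 82.9 kt
Leg 3: heading 131.1°; drift -8.8° → track 122.3°, groundspeed 80.1 kt

Leg 1: track=168.1°, groundspeed=71.8 kt
Leg 2: track=313.9°, groundspeed=82.9 kt
Leg 3: track=122.3°, groundspeed=80.1 kt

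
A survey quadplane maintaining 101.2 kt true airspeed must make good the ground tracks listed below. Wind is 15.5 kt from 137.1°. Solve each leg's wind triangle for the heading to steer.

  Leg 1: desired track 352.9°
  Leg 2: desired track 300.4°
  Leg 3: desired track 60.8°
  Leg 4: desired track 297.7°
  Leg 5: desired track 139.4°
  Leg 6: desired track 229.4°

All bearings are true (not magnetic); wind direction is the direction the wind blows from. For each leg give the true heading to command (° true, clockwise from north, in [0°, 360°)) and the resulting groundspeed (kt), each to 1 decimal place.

Leg 1: heading=358.0°, groundspeed=113.4 kt
Leg 2: heading=297.9°, groundspeed=115.9 kt
Leg 3: heading=69.4°, groundspeed=96.4 kt
Leg 4: heading=294.8°, groundspeed=115.7 kt
Leg 5: heading=139.0°, groundspeed=85.7 kt
Leg 6: heading=220.6°, groundspeed=100.6 kt

Leg 1: desired track 352.9°; wind correction +5.1° → command heading 358.0°, groundspeed 113.4 kt
Leg 2: desired track 300.4°; wind correction -2.5° → command heading 297.9°, groundspeed 115.9 kt
Leg 3: desired track 60.8°; wind correction +8.6° → command heading 69.4°, groundspeed 96.4 kt
Leg 4: desired track 297.7°; wind correction -2.9° → command heading 294.8°, groundspeed 115.7 kt
Leg 5: desired track 139.4°; wind correction -0.4° → command heading 139.0°, groundspeed 85.7 kt
Leg 6: desired track 229.4°; wind correction -8.8° → command heading 220.6°, groundspeed 100.6 kt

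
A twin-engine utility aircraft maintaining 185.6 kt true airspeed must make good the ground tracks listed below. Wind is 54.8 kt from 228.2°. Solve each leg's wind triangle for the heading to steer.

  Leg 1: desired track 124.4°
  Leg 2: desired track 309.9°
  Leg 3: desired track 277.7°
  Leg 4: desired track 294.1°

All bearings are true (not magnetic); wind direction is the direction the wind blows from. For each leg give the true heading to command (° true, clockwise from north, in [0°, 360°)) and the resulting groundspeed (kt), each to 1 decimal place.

Leg 1: heading=141.1°, groundspeed=190.9 kt
Leg 2: heading=292.9°, groundspeed=169.6 kt
Leg 3: heading=264.7°, groundspeed=145.3 kt
Leg 4: heading=278.5°, groundspeed=156.4 kt

Leg 1: desired track 124.4°; wind correction +16.7° → command heading 141.1°, groundspeed 190.9 kt
Leg 2: desired track 309.9°; wind correction -17.0° → command heading 292.9°, groundspeed 169.6 kt
Leg 3: desired track 277.7°; wind correction -13.0° → command heading 264.7°, groundspeed 145.3 kt
Leg 4: desired track 294.1°; wind correction -15.6° → command heading 278.5°, groundspeed 156.4 kt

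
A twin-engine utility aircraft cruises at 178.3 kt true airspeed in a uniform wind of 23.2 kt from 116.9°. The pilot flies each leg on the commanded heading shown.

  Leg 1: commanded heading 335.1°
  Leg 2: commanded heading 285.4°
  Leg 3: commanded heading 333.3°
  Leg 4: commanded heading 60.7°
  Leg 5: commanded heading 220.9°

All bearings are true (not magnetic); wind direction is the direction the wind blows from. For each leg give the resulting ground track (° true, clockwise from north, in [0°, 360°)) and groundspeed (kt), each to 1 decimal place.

Leg 1: track=330.9°, groundspeed=197.1 kt
Leg 2: track=286.7°, groundspeed=201.1 kt
Leg 3: track=329.3°, groundspeed=197.5 kt
Leg 4: track=54.1°, groundspeed=166.5 kt
Leg 5: track=227.9°, groundspeed=185.3 kt

Leg 1: heading 335.1°; drift -4.2° → track 330.9°, groundspeed 197.1 kt
Leg 2: heading 285.4°; drift +1.3° → track 286.7°, groundspeed 201.1 kt
Leg 3: heading 333.3°; drift -4.0° → track 329.3°, groundspeed 197.5 kt
Leg 4: heading 60.7°; drift -6.6° → track 54.1°, groundspeed 166.5 kt
Leg 5: heading 220.9°; drift +7.0° → track 227.9°, groundspeed 185.3 kt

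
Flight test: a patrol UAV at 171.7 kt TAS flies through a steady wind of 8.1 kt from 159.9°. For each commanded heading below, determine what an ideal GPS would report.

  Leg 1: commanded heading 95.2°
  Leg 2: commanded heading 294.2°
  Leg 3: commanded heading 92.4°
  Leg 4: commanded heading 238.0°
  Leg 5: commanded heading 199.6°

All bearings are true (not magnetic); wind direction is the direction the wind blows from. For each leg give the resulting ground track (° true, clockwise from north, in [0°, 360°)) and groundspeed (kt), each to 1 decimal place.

Leg 1: heading 95.2°; drift -2.5° → track 92.7°, groundspeed 168.4 kt
Leg 2: heading 294.2°; drift +1.9° → track 296.1°, groundspeed 177.5 kt
Leg 3: heading 92.4°; drift -2.5° → track 89.9°, groundspeed 168.8 kt
Leg 4: heading 238.0°; drift +2.7° → track 240.7°, groundspeed 170.2 kt
Leg 5: heading 199.6°; drift +1.8° → track 201.4°, groundspeed 165.5 kt

Leg 1: track=92.7°, groundspeed=168.4 kt
Leg 2: track=296.1°, groundspeed=177.5 kt
Leg 3: track=89.9°, groundspeed=168.8 kt
Leg 4: track=240.7°, groundspeed=170.2 kt
Leg 5: track=201.4°, groundspeed=165.5 kt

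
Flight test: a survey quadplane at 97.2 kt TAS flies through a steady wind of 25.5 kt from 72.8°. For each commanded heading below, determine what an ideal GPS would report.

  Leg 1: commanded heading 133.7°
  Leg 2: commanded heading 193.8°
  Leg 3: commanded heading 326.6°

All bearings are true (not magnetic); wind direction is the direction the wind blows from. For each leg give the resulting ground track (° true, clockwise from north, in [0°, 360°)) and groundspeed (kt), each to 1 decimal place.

Leg 1: heading 133.7°; drift +14.7° → track 148.4°, groundspeed 87.7 kt
Leg 2: heading 193.8°; drift +11.2° → track 205.0°, groundspeed 112.5 kt
Leg 3: heading 326.6°; drift -13.2° → track 313.4°, groundspeed 107.1 kt

Leg 1: track=148.4°, groundspeed=87.7 kt
Leg 2: track=205.0°, groundspeed=112.5 kt
Leg 3: track=313.4°, groundspeed=107.1 kt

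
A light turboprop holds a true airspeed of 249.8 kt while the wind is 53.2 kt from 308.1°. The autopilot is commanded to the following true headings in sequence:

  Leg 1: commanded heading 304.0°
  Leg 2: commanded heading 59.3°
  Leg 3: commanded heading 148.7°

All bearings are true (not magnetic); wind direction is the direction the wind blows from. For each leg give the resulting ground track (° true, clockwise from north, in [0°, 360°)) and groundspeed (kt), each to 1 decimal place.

Leg 1: heading 304.0°; drift -1.1° → track 302.9°, groundspeed 196.8 kt
Leg 2: heading 59.3°; drift +10.4° → track 69.7°, groundspeed 273.6 kt
Leg 3: heading 148.7°; drift -3.6° → track 145.1°, groundspeed 300.2 kt

Leg 1: track=302.9°, groundspeed=196.8 kt
Leg 2: track=69.7°, groundspeed=273.6 kt
Leg 3: track=145.1°, groundspeed=300.2 kt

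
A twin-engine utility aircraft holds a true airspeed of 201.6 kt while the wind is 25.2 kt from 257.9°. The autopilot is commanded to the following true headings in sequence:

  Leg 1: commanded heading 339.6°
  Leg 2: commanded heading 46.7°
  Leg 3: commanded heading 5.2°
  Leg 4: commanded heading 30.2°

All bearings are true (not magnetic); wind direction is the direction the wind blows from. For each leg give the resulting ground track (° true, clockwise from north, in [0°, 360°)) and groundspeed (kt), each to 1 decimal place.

Leg 1: heading 339.6°; drift +7.2° → track 346.8°, groundspeed 199.5 kt
Leg 2: heading 46.7°; drift +3.3° → track 50.0°, groundspeed 223.5 kt
Leg 3: heading 5.2°; drift +6.6° → track 11.8°, groundspeed 210.5 kt
Leg 4: heading 30.2°; drift +4.9° → track 35.1°, groundspeed 219.4 kt

Leg 1: track=346.8°, groundspeed=199.5 kt
Leg 2: track=50.0°, groundspeed=223.5 kt
Leg 3: track=11.8°, groundspeed=210.5 kt
Leg 4: track=35.1°, groundspeed=219.4 kt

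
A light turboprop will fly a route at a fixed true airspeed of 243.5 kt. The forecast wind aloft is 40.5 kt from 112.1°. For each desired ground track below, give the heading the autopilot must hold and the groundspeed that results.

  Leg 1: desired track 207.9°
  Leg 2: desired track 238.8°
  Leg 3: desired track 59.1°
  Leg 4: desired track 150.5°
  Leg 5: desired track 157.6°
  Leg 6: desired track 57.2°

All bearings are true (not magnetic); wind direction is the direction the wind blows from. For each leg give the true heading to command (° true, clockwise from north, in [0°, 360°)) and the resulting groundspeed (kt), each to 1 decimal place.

Leg 1: desired track 207.9°; wind correction -9.5° → command heading 198.4°, groundspeed 244.2 kt
Leg 2: desired track 238.8°; wind correction -7.7° → command heading 231.1°, groundspeed 265.5 kt
Leg 3: desired track 59.1°; wind correction +7.6° → command heading 66.7°, groundspeed 217.0 kt
Leg 4: desired track 150.5°; wind correction -5.9° → command heading 144.6°, groundspeed 210.5 kt
Leg 5: desired track 157.6°; wind correction -6.8° → command heading 150.8°, groundspeed 213.4 kt
Leg 6: desired track 57.2°; wind correction +7.8° → command heading 65.0°, groundspeed 217.9 kt

Leg 1: heading=198.4°, groundspeed=244.2 kt
Leg 2: heading=231.1°, groundspeed=265.5 kt
Leg 3: heading=66.7°, groundspeed=217.0 kt
Leg 4: heading=144.6°, groundspeed=210.5 kt
Leg 5: heading=150.8°, groundspeed=213.4 kt
Leg 6: heading=65.0°, groundspeed=217.9 kt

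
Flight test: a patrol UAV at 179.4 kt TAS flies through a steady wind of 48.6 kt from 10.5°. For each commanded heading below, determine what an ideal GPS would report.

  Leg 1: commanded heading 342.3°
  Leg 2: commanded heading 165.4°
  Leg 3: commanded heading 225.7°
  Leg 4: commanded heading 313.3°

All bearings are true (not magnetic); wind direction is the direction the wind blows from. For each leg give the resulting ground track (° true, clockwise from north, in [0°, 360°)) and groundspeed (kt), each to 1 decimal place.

Leg 1: track=332.8°, groundspeed=138.5 kt
Leg 2: track=170.7°, groundspeed=224.4 kt
Leg 3: track=218.4°, groundspeed=220.9 kt
Leg 4: track=298.4°, groundspeed=158.4 kt

Leg 1: heading 342.3°; drift -9.5° → track 332.8°, groundspeed 138.5 kt
Leg 2: heading 165.4°; drift +5.3° → track 170.7°, groundspeed 224.4 kt
Leg 3: heading 225.7°; drift -7.3° → track 218.4°, groundspeed 220.9 kt
Leg 4: heading 313.3°; drift -14.9° → track 298.4°, groundspeed 158.4 kt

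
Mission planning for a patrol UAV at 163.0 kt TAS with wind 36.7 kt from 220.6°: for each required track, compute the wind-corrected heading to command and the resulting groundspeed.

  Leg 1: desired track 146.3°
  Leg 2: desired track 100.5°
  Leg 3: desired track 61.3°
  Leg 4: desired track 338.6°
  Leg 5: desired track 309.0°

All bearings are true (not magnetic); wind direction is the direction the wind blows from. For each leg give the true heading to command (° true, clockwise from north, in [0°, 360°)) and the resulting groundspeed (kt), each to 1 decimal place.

Leg 1: heading=158.8°, groundspeed=149.2 kt
Leg 2: heading=111.7°, groundspeed=178.3 kt
Leg 3: heading=65.9°, groundspeed=196.8 kt
Leg 4: heading=327.1°, groundspeed=177.0 kt
Leg 5: heading=296.0°, groundspeed=157.8 kt

Leg 1: desired track 146.3°; wind correction +12.5° → command heading 158.8°, groundspeed 149.2 kt
Leg 2: desired track 100.5°; wind correction +11.2° → command heading 111.7°, groundspeed 178.3 kt
Leg 3: desired track 61.3°; wind correction +4.6° → command heading 65.9°, groundspeed 196.8 kt
Leg 4: desired track 338.6°; wind correction -11.5° → command heading 327.1°, groundspeed 177.0 kt
Leg 5: desired track 309.0°; wind correction -13.0° → command heading 296.0°, groundspeed 157.8 kt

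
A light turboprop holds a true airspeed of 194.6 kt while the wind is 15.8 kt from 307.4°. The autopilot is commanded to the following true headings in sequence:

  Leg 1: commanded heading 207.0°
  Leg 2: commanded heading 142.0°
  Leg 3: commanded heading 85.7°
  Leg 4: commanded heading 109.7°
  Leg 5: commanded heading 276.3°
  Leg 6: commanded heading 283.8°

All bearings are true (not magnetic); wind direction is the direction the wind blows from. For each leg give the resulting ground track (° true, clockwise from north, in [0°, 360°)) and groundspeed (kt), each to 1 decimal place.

Leg 1: track=202.5°, groundspeed=198.1 kt
Leg 2: track=140.9°, groundspeed=209.9 kt
Leg 3: track=88.6°, groundspeed=206.7 kt
Leg 4: track=111.0°, groundspeed=209.7 kt
Leg 5: track=273.7°, groundspeed=181.3 kt
Leg 6: track=281.8°, groundspeed=180.2 kt

Leg 1: heading 207.0°; drift -4.5° → track 202.5°, groundspeed 198.1 kt
Leg 2: heading 142.0°; drift -1.1° → track 140.9°, groundspeed 209.9 kt
Leg 3: heading 85.7°; drift +2.9° → track 88.6°, groundspeed 206.7 kt
Leg 4: heading 109.7°; drift +1.3° → track 111.0°, groundspeed 209.7 kt
Leg 5: heading 276.3°; drift -2.6° → track 273.7°, groundspeed 181.3 kt
Leg 6: heading 283.8°; drift -2.0° → track 281.8°, groundspeed 180.2 kt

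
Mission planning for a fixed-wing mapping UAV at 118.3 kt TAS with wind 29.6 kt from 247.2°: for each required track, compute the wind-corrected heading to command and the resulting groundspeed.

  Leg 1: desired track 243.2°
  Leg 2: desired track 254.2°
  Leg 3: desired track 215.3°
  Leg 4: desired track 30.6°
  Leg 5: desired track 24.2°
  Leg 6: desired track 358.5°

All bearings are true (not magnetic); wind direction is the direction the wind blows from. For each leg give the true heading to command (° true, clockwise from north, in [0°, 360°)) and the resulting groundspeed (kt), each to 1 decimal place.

Leg 1: heading=244.2°, groundspeed=88.8 kt
Leg 2: heading=252.5°, groundspeed=88.9 kt
Leg 3: heading=222.9°, groundspeed=92.1 kt
Leg 4: heading=22.0°, groundspeed=140.7 kt
Leg 5: heading=14.4°, groundspeed=138.2 kt
Leg 6: heading=345.0°, groundspeed=125.8 kt

Leg 1: desired track 243.2°; wind correction +1.0° → command heading 244.2°, groundspeed 88.8 kt
Leg 2: desired track 254.2°; wind correction -1.7° → command heading 252.5°, groundspeed 88.9 kt
Leg 3: desired track 215.3°; wind correction +7.6° → command heading 222.9°, groundspeed 92.1 kt
Leg 4: desired track 30.6°; wind correction -8.6° → command heading 22.0°, groundspeed 140.7 kt
Leg 5: desired track 24.2°; wind correction -9.8° → command heading 14.4°, groundspeed 138.2 kt
Leg 6: desired track 358.5°; wind correction -13.5° → command heading 345.0°, groundspeed 125.8 kt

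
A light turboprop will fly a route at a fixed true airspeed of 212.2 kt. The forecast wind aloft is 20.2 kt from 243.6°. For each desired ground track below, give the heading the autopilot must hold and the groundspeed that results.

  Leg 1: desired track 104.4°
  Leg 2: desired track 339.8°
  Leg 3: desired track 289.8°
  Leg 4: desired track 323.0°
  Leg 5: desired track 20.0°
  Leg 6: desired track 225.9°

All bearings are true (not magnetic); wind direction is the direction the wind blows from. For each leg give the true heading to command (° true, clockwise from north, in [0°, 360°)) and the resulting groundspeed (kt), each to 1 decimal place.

Leg 1: heading=108.0°, groundspeed=227.1 kt
Leg 2: heading=334.4°, groundspeed=213.4 kt
Leg 3: heading=285.9°, groundspeed=197.7 kt
Leg 4: heading=317.6°, groundspeed=207.6 kt
Leg 5: heading=16.2°, groundspeed=226.4 kt
Leg 6: heading=227.6°, groundspeed=192.9 kt

Leg 1: desired track 104.4°; wind correction +3.6° → command heading 108.0°, groundspeed 227.1 kt
Leg 2: desired track 339.8°; wind correction -5.4° → command heading 334.4°, groundspeed 213.4 kt
Leg 3: desired track 289.8°; wind correction -3.9° → command heading 285.9°, groundspeed 197.7 kt
Leg 4: desired track 323.0°; wind correction -5.4° → command heading 317.6°, groundspeed 207.6 kt
Leg 5: desired track 20.0°; wind correction -3.8° → command heading 16.2°, groundspeed 226.4 kt
Leg 6: desired track 225.9°; wind correction +1.7° → command heading 227.6°, groundspeed 192.9 kt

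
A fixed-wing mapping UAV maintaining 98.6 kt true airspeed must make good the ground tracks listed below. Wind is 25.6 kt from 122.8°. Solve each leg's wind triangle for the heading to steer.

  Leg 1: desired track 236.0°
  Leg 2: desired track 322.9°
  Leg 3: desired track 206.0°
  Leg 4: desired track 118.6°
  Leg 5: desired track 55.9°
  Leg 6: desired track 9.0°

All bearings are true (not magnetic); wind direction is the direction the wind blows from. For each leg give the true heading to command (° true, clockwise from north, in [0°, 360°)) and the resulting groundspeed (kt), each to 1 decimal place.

Leg 1: desired track 236.0°; wind correction -13.8° → command heading 222.2°, groundspeed 105.8 kt
Leg 2: desired track 322.9°; wind correction +5.1° → command heading 328.0°, groundspeed 122.2 kt
Leg 3: desired track 206.0°; wind correction -14.9° → command heading 191.1°, groundspeed 92.2 kt
Leg 4: desired track 118.6°; wind correction +1.1° → command heading 119.7°, groundspeed 73.1 kt
Leg 5: desired track 55.9°; wind correction +13.8° → command heading 69.7°, groundspeed 85.7 kt
Leg 6: desired track 9.0°; wind correction +13.7° → command heading 22.7°, groundspeed 106.1 kt

Leg 1: heading=222.2°, groundspeed=105.8 kt
Leg 2: heading=328.0°, groundspeed=122.2 kt
Leg 3: heading=191.1°, groundspeed=92.2 kt
Leg 4: heading=119.7°, groundspeed=73.1 kt
Leg 5: heading=69.7°, groundspeed=85.7 kt
Leg 6: heading=22.7°, groundspeed=106.1 kt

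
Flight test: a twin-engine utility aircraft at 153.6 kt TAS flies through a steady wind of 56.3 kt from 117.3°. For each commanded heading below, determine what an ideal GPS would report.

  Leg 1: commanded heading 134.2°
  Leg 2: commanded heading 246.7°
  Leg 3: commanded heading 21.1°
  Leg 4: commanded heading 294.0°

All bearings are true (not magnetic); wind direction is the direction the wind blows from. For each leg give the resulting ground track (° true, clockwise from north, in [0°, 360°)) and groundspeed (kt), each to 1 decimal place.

Leg 1: heading 134.2°; drift +9.3° → track 143.5°, groundspeed 101.1 kt
Leg 2: heading 246.7°; drift +12.9° → track 259.6°, groundspeed 194.3 kt
Leg 3: heading 21.1°; drift -19.3° → track 1.8°, groundspeed 169.2 kt
Leg 4: heading 294.0°; drift +0.9° → track 294.9°, groundspeed 209.8 kt

Leg 1: track=143.5°, groundspeed=101.1 kt
Leg 2: track=259.6°, groundspeed=194.3 kt
Leg 3: track=1.8°, groundspeed=169.2 kt
Leg 4: track=294.9°, groundspeed=209.8 kt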